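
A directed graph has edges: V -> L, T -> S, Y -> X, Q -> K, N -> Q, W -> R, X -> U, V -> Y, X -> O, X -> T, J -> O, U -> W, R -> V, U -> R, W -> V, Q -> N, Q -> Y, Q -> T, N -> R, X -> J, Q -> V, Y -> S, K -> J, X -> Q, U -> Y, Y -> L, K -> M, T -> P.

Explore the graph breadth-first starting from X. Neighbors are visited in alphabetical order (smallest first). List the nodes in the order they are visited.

Visit X; enqueue J, O, Q, T, U → queue [J, O, Q, T, U]
Visit J → queue [O, Q, T, U]
Visit O → queue [Q, T, U]
Visit Q; enqueue K, N, V, Y → queue [T, U, K, N, V, Y]
Visit T; enqueue P, S → queue [U, K, N, V, Y, P, S]
Visit U; enqueue R, W → queue [K, N, V, Y, P, S, R, W]
Visit K; enqueue M → queue [N, V, Y, P, S, R, W, M]
Visit N → queue [V, Y, P, S, R, W, M]
Visit V; enqueue L → queue [Y, P, S, R, W, M, L]
Visit Y → queue [P, S, R, W, M, L]
Visit P → queue [S, R, W, M, L]
Visit S → queue [R, W, M, L]
Visit R → queue [W, M, L]
Visit W → queue [M, L]
Visit M → queue [L]
Visit L → queue []

X -> J -> O -> Q -> T -> U -> K -> N -> V -> Y -> P -> S -> R -> W -> M -> L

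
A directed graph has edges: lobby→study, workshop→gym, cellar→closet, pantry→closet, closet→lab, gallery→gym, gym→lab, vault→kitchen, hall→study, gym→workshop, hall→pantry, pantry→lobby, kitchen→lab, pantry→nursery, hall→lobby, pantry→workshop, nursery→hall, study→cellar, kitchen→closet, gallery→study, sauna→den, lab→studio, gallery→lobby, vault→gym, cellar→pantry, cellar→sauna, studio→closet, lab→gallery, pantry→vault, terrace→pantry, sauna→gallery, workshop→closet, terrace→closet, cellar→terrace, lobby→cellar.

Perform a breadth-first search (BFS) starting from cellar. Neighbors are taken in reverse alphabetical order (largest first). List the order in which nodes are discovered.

Visit cellar; enqueue terrace, sauna, pantry, closet → queue [terrace, sauna, pantry, closet]
Visit terrace → queue [sauna, pantry, closet]
Visit sauna; enqueue gallery, den → queue [pantry, closet, gallery, den]
Visit pantry; enqueue workshop, vault, nursery, lobby → queue [closet, gallery, den, workshop, vault, nursery, lobby]
Visit closet; enqueue lab → queue [gallery, den, workshop, vault, nursery, lobby, lab]
Visit gallery; enqueue study, gym → queue [den, workshop, vault, nursery, lobby, lab, study, gym]
Visit den → queue [workshop, vault, nursery, lobby, lab, study, gym]
Visit workshop → queue [vault, nursery, lobby, lab, study, gym]
Visit vault; enqueue kitchen → queue [nursery, lobby, lab, study, gym, kitchen]
Visit nursery; enqueue hall → queue [lobby, lab, study, gym, kitchen, hall]
Visit lobby → queue [lab, study, gym, kitchen, hall]
Visit lab; enqueue studio → queue [study, gym, kitchen, hall, studio]
Visit study → queue [gym, kitchen, hall, studio]
Visit gym → queue [kitchen, hall, studio]
Visit kitchen → queue [hall, studio]
Visit hall → queue [studio]
Visit studio → queue []

cellar terrace sauna pantry closet gallery den workshop vault nursery lobby lab study gym kitchen hall studio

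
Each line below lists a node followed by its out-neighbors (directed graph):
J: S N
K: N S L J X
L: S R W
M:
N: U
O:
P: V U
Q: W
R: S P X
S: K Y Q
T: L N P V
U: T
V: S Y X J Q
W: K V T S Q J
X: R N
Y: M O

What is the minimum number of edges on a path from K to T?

3

Level 0: K
Level 1: J, L, N, S, X
Level 2: Q, R, U, W, Y
Level 3: M, O, P, T, V
T first appears at level 3.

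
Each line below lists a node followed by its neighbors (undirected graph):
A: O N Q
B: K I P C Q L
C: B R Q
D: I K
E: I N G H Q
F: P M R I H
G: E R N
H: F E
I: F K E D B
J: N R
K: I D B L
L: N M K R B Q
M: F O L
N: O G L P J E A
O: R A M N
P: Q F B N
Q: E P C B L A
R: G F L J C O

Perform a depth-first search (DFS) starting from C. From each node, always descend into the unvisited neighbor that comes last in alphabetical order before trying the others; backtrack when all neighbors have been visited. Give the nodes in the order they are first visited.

Visit C
C → R
R → O
O → N
N → P
P → Q
Q → L
L → M
M → F
F → I
I → K
K → D
K → B
I → E
E → H
E → G
Q → A
N → J

C R O N P Q L M F I K D B E H G A J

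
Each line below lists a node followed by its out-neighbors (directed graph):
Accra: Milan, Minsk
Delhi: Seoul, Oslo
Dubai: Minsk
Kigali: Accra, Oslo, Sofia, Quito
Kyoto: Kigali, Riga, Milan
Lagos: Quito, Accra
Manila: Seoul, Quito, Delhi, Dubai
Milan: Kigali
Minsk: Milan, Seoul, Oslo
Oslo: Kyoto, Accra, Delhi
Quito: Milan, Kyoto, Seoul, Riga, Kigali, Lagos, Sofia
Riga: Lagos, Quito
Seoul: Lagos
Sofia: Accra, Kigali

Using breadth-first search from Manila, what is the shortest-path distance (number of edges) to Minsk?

2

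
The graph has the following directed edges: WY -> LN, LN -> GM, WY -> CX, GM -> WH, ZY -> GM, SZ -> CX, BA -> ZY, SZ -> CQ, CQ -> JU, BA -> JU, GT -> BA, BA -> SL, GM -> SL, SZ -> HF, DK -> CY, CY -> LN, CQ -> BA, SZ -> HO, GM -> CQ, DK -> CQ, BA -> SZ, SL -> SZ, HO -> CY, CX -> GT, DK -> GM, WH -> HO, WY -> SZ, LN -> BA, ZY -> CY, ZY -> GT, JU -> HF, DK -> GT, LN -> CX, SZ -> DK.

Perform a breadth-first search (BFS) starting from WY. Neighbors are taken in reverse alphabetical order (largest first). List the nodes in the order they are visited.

Visit WY; enqueue SZ, LN, CX → queue [SZ, LN, CX]
Visit SZ; enqueue HO, HF, DK, CQ → queue [LN, CX, HO, HF, DK, CQ]
Visit LN; enqueue GM, BA → queue [CX, HO, HF, DK, CQ, GM, BA]
Visit CX; enqueue GT → queue [HO, HF, DK, CQ, GM, BA, GT]
Visit HO; enqueue CY → queue [HF, DK, CQ, GM, BA, GT, CY]
Visit HF → queue [DK, CQ, GM, BA, GT, CY]
Visit DK → queue [CQ, GM, BA, GT, CY]
Visit CQ; enqueue JU → queue [GM, BA, GT, CY, JU]
Visit GM; enqueue WH, SL → queue [BA, GT, CY, JU, WH, SL]
Visit BA; enqueue ZY → queue [GT, CY, JU, WH, SL, ZY]
Visit GT → queue [CY, JU, WH, SL, ZY]
Visit CY → queue [JU, WH, SL, ZY]
Visit JU → queue [WH, SL, ZY]
Visit WH → queue [SL, ZY]
Visit SL → queue [ZY]
Visit ZY → queue []

WY → SZ → LN → CX → HO → HF → DK → CQ → GM → BA → GT → CY → JU → WH → SL → ZY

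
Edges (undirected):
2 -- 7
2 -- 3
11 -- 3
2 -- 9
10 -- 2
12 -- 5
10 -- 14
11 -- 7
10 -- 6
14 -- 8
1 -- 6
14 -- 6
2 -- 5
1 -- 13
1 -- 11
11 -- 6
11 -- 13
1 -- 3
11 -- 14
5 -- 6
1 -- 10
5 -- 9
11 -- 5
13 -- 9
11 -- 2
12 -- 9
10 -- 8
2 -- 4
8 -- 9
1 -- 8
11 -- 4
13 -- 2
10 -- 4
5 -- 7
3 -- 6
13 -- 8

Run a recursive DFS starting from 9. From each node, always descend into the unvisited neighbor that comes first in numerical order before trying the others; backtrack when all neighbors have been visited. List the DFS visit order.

9 2 3 1 6 5 7 11 4 10 8 13 14 12

Visit 9
9 → 2
2 → 3
3 → 1
1 → 6
6 → 5
5 → 7
7 → 11
11 → 4
4 → 10
10 → 8
8 → 13
8 → 14
5 → 12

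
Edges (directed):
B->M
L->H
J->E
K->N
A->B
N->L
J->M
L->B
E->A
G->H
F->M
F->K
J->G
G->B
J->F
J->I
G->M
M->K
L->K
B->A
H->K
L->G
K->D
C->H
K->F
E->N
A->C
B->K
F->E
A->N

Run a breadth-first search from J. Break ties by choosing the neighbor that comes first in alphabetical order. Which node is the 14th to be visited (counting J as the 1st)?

D

Visit J; enqueue E, F, G, I, M → queue [E, F, G, I, M]
Visit E; enqueue A, N → queue [F, G, I, M, A, N]
Visit F; enqueue K → queue [G, I, M, A, N, K]
Visit G; enqueue B, H → queue [I, M, A, N, K, B, H]
Visit I → queue [M, A, N, K, B, H]
Visit M → queue [A, N, K, B, H]
Visit A; enqueue C → queue [N, K, B, H, C]
Visit N; enqueue L → queue [K, B, H, C, L]
Visit K; enqueue D → queue [B, H, C, L, D]
Visit B → queue [H, C, L, D]
Visit H → queue [C, L, D]
Visit C → queue [L, D]
Visit L → queue [D]
Visit D → queue []

Visit order: J, E, F, G, I, M, A, N, K, B, H, C, L, D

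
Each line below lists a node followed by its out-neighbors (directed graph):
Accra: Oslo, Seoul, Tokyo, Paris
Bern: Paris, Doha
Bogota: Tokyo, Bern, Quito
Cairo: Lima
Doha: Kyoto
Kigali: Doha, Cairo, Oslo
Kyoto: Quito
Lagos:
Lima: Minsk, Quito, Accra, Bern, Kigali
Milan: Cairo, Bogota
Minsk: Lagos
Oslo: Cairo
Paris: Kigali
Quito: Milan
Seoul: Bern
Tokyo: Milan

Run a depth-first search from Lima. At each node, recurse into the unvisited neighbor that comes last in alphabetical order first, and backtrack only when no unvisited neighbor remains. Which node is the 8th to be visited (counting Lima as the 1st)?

Paris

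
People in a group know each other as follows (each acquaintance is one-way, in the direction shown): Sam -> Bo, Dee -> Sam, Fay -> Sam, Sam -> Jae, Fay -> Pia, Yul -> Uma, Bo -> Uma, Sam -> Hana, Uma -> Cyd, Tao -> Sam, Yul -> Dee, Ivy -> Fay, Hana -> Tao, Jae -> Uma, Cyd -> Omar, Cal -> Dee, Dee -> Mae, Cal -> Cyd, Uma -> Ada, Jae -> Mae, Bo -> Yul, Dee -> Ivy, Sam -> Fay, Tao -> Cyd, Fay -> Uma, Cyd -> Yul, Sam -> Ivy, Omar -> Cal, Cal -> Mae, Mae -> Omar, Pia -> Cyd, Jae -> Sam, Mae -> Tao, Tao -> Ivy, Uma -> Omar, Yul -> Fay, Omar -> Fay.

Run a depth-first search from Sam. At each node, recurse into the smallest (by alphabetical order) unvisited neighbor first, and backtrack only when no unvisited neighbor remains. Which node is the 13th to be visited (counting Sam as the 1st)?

Visit Sam
Sam → Bo
Bo → Uma
Uma → Ada
Uma → Cyd
Cyd → Omar
Omar → Cal
Cal → Dee
Dee → Ivy
Ivy → Fay
Fay → Pia
Dee → Mae
Mae → Tao
Cyd → Yul
Sam → Hana
Sam → Jae

Visit order: Sam, Bo, Uma, Ada, Cyd, Omar, Cal, Dee, Ivy, Fay, Pia, Mae, Tao, Yul, Hana, Jae

Tao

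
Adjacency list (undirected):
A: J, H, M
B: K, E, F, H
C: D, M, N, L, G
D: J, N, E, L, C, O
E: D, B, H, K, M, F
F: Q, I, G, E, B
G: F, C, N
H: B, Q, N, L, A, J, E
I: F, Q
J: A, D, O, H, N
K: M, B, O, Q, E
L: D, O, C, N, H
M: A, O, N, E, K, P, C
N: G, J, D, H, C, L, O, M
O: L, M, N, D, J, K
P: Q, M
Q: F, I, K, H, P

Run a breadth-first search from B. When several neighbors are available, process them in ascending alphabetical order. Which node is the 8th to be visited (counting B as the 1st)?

Visit B; enqueue E, F, H, K → queue [E, F, H, K]
Visit E; enqueue D, M → queue [F, H, K, D, M]
Visit F; enqueue G, I, Q → queue [H, K, D, M, G, I, Q]
Visit H; enqueue A, J, L, N → queue [K, D, M, G, I, Q, A, J, L, N]
Visit K; enqueue O → queue [D, M, G, I, Q, A, J, L, N, O]
Visit D; enqueue C → queue [M, G, I, Q, A, J, L, N, O, C]
Visit M; enqueue P → queue [G, I, Q, A, J, L, N, O, C, P]
Visit G → queue [I, Q, A, J, L, N, O, C, P]
Visit I → queue [Q, A, J, L, N, O, C, P]
Visit Q → queue [A, J, L, N, O, C, P]
Visit A → queue [J, L, N, O, C, P]
Visit J → queue [L, N, O, C, P]
Visit L → queue [N, O, C, P]
Visit N → queue [O, C, P]
Visit O → queue [C, P]
Visit C → queue [P]
Visit P → queue []

Visit order: B, E, F, H, K, D, M, G, I, Q, A, J, L, N, O, C, P

G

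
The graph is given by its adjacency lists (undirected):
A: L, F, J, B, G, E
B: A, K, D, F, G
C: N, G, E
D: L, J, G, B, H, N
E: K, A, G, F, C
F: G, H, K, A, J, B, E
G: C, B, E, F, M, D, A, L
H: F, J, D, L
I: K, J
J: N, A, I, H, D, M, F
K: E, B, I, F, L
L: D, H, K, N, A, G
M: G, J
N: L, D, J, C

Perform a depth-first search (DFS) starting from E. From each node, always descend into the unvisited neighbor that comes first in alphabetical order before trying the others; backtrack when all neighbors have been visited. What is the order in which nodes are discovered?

E, A, B, D, G, C, N, J, F, H, L, K, I, M

Visit E
E → A
A → B
B → D
D → G
G → C
C → N
N → J
J → F
F → H
H → L
L → K
K → I
J → M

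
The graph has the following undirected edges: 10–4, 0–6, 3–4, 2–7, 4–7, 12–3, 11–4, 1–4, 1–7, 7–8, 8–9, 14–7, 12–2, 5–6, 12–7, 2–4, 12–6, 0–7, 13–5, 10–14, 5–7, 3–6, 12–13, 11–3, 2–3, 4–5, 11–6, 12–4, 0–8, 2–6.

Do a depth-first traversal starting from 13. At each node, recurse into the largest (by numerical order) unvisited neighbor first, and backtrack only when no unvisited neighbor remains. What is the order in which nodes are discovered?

13, 12, 7, 14, 10, 4, 11, 6, 5, 3, 2, 0, 8, 9, 1

Visit 13
13 → 12
12 → 7
7 → 14
14 → 10
10 → 4
4 → 11
11 → 6
6 → 5
6 → 3
3 → 2
6 → 0
0 → 8
8 → 9
4 → 1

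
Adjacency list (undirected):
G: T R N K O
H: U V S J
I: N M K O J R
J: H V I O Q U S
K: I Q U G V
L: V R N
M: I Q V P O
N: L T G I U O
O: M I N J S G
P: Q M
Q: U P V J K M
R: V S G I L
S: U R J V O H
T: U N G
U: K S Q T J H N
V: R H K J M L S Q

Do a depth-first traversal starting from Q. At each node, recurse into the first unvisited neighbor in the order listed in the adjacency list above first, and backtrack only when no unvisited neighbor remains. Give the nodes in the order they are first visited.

Visit Q
Q → U
U → K
K → I
I → N
N → L
L → V
V → R
R → S
S → J
J → H
J → O
O → M
M → P
O → G
G → T

Q, U, K, I, N, L, V, R, S, J, H, O, M, P, G, T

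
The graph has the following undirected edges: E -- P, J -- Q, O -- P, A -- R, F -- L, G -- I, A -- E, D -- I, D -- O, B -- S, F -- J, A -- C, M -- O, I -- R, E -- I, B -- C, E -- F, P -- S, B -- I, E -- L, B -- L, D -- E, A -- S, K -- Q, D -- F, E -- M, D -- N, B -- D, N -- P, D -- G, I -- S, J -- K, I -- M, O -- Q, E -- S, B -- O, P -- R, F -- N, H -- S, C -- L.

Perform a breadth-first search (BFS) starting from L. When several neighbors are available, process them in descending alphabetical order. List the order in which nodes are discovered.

Visit L; enqueue F, E, C, B → queue [F, E, C, B]
Visit F; enqueue N, J, D → queue [E, C, B, N, J, D]
Visit E; enqueue S, P, M, I, A → queue [C, B, N, J, D, S, P, M, I, A]
Visit C → queue [B, N, J, D, S, P, M, I, A]
Visit B; enqueue O → queue [N, J, D, S, P, M, I, A, O]
Visit N → queue [J, D, S, P, M, I, A, O]
Visit J; enqueue Q, K → queue [D, S, P, M, I, A, O, Q, K]
Visit D; enqueue G → queue [S, P, M, I, A, O, Q, K, G]
Visit S; enqueue H → queue [P, M, I, A, O, Q, K, G, H]
Visit P; enqueue R → queue [M, I, A, O, Q, K, G, H, R]
Visit M → queue [I, A, O, Q, K, G, H, R]
Visit I → queue [A, O, Q, K, G, H, R]
Visit A → queue [O, Q, K, G, H, R]
Visit O → queue [Q, K, G, H, R]
Visit Q → queue [K, G, H, R]
Visit K → queue [G, H, R]
Visit G → queue [H, R]
Visit H → queue [R]
Visit R → queue []

L -> F -> E -> C -> B -> N -> J -> D -> S -> P -> M -> I -> A -> O -> Q -> K -> G -> H -> R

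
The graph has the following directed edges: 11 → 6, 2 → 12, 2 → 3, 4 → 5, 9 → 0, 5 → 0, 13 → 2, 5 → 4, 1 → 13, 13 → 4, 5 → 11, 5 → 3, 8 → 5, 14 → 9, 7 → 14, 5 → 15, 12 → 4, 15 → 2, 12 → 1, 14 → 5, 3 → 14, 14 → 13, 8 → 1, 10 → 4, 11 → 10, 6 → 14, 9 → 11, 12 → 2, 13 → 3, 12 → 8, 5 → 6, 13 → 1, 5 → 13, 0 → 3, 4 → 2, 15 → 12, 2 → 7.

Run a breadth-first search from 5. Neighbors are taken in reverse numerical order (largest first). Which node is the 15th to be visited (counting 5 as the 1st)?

7

Visit 5; enqueue 15, 13, 11, 6, 4, 3, 0 → queue [15, 13, 11, 6, 4, 3, 0]
Visit 15; enqueue 12, 2 → queue [13, 11, 6, 4, 3, 0, 12, 2]
Visit 13; enqueue 1 → queue [11, 6, 4, 3, 0, 12, 2, 1]
Visit 11; enqueue 10 → queue [6, 4, 3, 0, 12, 2, 1, 10]
Visit 6; enqueue 14 → queue [4, 3, 0, 12, 2, 1, 10, 14]
Visit 4 → queue [3, 0, 12, 2, 1, 10, 14]
Visit 3 → queue [0, 12, 2, 1, 10, 14]
Visit 0 → queue [12, 2, 1, 10, 14]
Visit 12; enqueue 8 → queue [2, 1, 10, 14, 8]
Visit 2; enqueue 7 → queue [1, 10, 14, 8, 7]
Visit 1 → queue [10, 14, 8, 7]
Visit 10 → queue [14, 8, 7]
Visit 14; enqueue 9 → queue [8, 7, 9]
Visit 8 → queue [7, 9]
Visit 7 → queue [9]
Visit 9 → queue []

Visit order: 5, 15, 13, 11, 6, 4, 3, 0, 12, 2, 1, 10, 14, 8, 7, 9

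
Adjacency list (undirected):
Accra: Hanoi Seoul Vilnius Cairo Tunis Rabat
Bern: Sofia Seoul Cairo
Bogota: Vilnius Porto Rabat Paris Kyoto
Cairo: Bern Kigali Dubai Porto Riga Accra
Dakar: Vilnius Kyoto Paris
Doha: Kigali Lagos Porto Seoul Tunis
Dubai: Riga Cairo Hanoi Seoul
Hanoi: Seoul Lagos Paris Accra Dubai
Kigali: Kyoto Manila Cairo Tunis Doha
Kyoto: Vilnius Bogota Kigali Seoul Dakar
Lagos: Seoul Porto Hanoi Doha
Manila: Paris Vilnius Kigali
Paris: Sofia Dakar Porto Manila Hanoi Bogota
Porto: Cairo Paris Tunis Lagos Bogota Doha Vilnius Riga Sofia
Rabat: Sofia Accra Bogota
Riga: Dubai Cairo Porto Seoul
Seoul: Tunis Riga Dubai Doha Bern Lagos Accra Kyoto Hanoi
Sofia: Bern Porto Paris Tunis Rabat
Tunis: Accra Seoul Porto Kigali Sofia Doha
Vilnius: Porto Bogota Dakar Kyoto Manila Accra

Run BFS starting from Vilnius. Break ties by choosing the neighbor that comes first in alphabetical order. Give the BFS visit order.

Visit Vilnius; enqueue Accra, Bogota, Dakar, Kyoto, Manila, Porto → queue [Accra, Bogota, Dakar, Kyoto, Manila, Porto]
Visit Accra; enqueue Cairo, Hanoi, Rabat, Seoul, Tunis → queue [Bogota, Dakar, Kyoto, Manila, Porto, Cairo, Hanoi, Rabat, Seoul, Tunis]
Visit Bogota; enqueue Paris → queue [Dakar, Kyoto, Manila, Porto, Cairo, Hanoi, Rabat, Seoul, Tunis, Paris]
Visit Dakar → queue [Kyoto, Manila, Porto, Cairo, Hanoi, Rabat, Seoul, Tunis, Paris]
Visit Kyoto; enqueue Kigali → queue [Manila, Porto, Cairo, Hanoi, Rabat, Seoul, Tunis, Paris, Kigali]
Visit Manila → queue [Porto, Cairo, Hanoi, Rabat, Seoul, Tunis, Paris, Kigali]
Visit Porto; enqueue Doha, Lagos, Riga, Sofia → queue [Cairo, Hanoi, Rabat, Seoul, Tunis, Paris, Kigali, Doha, Lagos, Riga, Sofia]
Visit Cairo; enqueue Bern, Dubai → queue [Hanoi, Rabat, Seoul, Tunis, Paris, Kigali, Doha, Lagos, Riga, Sofia, Bern, Dubai]
Visit Hanoi → queue [Rabat, Seoul, Tunis, Paris, Kigali, Doha, Lagos, Riga, Sofia, Bern, Dubai]
Visit Rabat → queue [Seoul, Tunis, Paris, Kigali, Doha, Lagos, Riga, Sofia, Bern, Dubai]
Visit Seoul → queue [Tunis, Paris, Kigali, Doha, Lagos, Riga, Sofia, Bern, Dubai]
Visit Tunis → queue [Paris, Kigali, Doha, Lagos, Riga, Sofia, Bern, Dubai]
Visit Paris → queue [Kigali, Doha, Lagos, Riga, Sofia, Bern, Dubai]
Visit Kigali → queue [Doha, Lagos, Riga, Sofia, Bern, Dubai]
Visit Doha → queue [Lagos, Riga, Sofia, Bern, Dubai]
Visit Lagos → queue [Riga, Sofia, Bern, Dubai]
Visit Riga → queue [Sofia, Bern, Dubai]
Visit Sofia → queue [Bern, Dubai]
Visit Bern → queue [Dubai]
Visit Dubai → queue []

Vilnius -> Accra -> Bogota -> Dakar -> Kyoto -> Manila -> Porto -> Cairo -> Hanoi -> Rabat -> Seoul -> Tunis -> Paris -> Kigali -> Doha -> Lagos -> Riga -> Sofia -> Bern -> Dubai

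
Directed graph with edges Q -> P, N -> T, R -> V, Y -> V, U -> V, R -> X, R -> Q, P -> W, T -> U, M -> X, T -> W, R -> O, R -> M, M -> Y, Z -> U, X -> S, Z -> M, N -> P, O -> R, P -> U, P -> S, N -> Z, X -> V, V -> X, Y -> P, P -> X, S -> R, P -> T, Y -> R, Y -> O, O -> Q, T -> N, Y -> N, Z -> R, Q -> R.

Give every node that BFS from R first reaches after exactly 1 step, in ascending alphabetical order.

M, O, Q, V, X

Level 0: R
Level 1: M, O, Q, V, X
Level 2: P, S, Y
Level 3: N, T, U, W
Level 4: Z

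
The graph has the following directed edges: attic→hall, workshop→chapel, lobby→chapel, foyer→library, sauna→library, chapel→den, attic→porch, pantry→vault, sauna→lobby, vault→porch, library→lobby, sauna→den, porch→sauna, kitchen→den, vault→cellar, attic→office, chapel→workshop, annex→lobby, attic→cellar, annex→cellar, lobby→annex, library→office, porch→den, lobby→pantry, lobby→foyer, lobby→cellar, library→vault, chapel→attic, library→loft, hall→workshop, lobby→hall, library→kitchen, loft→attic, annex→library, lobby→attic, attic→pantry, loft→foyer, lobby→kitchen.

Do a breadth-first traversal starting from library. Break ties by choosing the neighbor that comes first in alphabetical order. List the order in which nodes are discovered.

Visit library; enqueue kitchen, lobby, loft, office, vault → queue [kitchen, lobby, loft, office, vault]
Visit kitchen; enqueue den → queue [lobby, loft, office, vault, den]
Visit lobby; enqueue annex, attic, cellar, chapel, foyer, hall, pantry → queue [loft, office, vault, den, annex, attic, cellar, chapel, foyer, hall, pantry]
Visit loft → queue [office, vault, den, annex, attic, cellar, chapel, foyer, hall, pantry]
Visit office → queue [vault, den, annex, attic, cellar, chapel, foyer, hall, pantry]
Visit vault; enqueue porch → queue [den, annex, attic, cellar, chapel, foyer, hall, pantry, porch]
Visit den → queue [annex, attic, cellar, chapel, foyer, hall, pantry, porch]
Visit annex → queue [attic, cellar, chapel, foyer, hall, pantry, porch]
Visit attic → queue [cellar, chapel, foyer, hall, pantry, porch]
Visit cellar → queue [chapel, foyer, hall, pantry, porch]
Visit chapel; enqueue workshop → queue [foyer, hall, pantry, porch, workshop]
Visit foyer → queue [hall, pantry, porch, workshop]
Visit hall → queue [pantry, porch, workshop]
Visit pantry → queue [porch, workshop]
Visit porch; enqueue sauna → queue [workshop, sauna]
Visit workshop → queue [sauna]
Visit sauna → queue []

library, kitchen, lobby, loft, office, vault, den, annex, attic, cellar, chapel, foyer, hall, pantry, porch, workshop, sauna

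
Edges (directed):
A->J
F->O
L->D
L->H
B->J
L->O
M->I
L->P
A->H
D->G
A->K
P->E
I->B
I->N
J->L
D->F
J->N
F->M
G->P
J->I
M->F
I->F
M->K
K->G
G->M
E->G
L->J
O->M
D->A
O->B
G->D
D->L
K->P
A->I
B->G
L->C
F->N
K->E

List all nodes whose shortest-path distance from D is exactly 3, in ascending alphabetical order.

B, E

Level 0: D
Level 1: A, F, G, L
Level 2: C, H, I, J, K, M, N, O, P
Level 3: B, E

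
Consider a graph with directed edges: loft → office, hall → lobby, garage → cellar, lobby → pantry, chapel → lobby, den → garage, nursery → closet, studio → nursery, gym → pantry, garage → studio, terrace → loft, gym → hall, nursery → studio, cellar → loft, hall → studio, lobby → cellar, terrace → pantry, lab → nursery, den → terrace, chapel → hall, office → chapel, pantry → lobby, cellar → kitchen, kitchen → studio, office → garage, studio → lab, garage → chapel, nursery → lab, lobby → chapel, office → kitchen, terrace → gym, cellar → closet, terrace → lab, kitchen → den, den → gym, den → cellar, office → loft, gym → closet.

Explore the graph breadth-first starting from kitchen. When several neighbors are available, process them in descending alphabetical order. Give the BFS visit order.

kitchen, studio, den, nursery, lab, terrace, gym, garage, cellar, closet, pantry, loft, hall, chapel, lobby, office

Visit kitchen; enqueue studio, den → queue [studio, den]
Visit studio; enqueue nursery, lab → queue [den, nursery, lab]
Visit den; enqueue terrace, gym, garage, cellar → queue [nursery, lab, terrace, gym, garage, cellar]
Visit nursery; enqueue closet → queue [lab, terrace, gym, garage, cellar, closet]
Visit lab → queue [terrace, gym, garage, cellar, closet]
Visit terrace; enqueue pantry, loft → queue [gym, garage, cellar, closet, pantry, loft]
Visit gym; enqueue hall → queue [garage, cellar, closet, pantry, loft, hall]
Visit garage; enqueue chapel → queue [cellar, closet, pantry, loft, hall, chapel]
Visit cellar → queue [closet, pantry, loft, hall, chapel]
Visit closet → queue [pantry, loft, hall, chapel]
Visit pantry; enqueue lobby → queue [loft, hall, chapel, lobby]
Visit loft; enqueue office → queue [hall, chapel, lobby, office]
Visit hall → queue [chapel, lobby, office]
Visit chapel → queue [lobby, office]
Visit lobby → queue [office]
Visit office → queue []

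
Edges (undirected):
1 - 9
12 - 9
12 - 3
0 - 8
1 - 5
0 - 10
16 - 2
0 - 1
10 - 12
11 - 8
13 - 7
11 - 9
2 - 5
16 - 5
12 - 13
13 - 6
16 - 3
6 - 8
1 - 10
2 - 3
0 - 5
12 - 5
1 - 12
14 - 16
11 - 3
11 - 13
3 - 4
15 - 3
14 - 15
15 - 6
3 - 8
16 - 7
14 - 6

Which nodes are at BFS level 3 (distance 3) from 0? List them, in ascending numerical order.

Level 0: 0
Level 1: 1, 5, 8, 10
Level 2: 2, 3, 6, 9, 11, 12, 16
Level 3: 4, 7, 13, 14, 15

4, 7, 13, 14, 15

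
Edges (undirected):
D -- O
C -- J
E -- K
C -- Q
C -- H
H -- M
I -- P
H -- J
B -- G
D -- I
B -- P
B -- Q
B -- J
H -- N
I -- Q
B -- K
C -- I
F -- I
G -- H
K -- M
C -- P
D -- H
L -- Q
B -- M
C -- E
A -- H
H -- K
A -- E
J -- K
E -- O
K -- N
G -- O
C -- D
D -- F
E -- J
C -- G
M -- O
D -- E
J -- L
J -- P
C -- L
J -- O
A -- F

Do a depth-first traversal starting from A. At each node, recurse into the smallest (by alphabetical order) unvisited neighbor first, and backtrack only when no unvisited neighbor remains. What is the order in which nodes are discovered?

A, E, C, D, F, I, P, B, G, H, J, K, M, O, N, L, Q

Visit A
A → E
E → C
C → D
D → F
F → I
I → P
P → B
B → G
G → H
H → J
J → K
K → M
M → O
K → N
J → L
L → Q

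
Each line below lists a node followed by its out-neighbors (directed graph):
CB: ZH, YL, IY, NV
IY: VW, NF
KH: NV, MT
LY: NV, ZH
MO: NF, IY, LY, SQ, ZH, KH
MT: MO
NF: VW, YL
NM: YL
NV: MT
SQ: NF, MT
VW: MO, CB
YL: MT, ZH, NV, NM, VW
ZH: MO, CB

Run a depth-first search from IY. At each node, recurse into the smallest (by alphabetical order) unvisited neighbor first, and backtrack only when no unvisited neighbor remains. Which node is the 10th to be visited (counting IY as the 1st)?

ZH

Visit IY
IY → NF
NF → VW
VW → CB
CB → NV
NV → MT
MT → MO
MO → KH
MO → LY
LY → ZH
MO → SQ
CB → YL
YL → NM

Visit order: IY, NF, VW, CB, NV, MT, MO, KH, LY, ZH, SQ, YL, NM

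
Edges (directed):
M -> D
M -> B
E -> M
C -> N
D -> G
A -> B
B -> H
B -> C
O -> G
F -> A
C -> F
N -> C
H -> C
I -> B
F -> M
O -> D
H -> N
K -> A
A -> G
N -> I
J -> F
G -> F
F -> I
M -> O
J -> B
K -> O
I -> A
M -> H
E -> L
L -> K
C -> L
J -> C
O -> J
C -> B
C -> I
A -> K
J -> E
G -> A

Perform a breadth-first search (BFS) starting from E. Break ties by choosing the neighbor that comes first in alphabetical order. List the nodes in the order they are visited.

Visit E; enqueue L, M → queue [L, M]
Visit L; enqueue K → queue [M, K]
Visit M; enqueue B, D, H, O → queue [K, B, D, H, O]
Visit K; enqueue A → queue [B, D, H, O, A]
Visit B; enqueue C → queue [D, H, O, A, C]
Visit D; enqueue G → queue [H, O, A, C, G]
Visit H; enqueue N → queue [O, A, C, G, N]
Visit O; enqueue J → queue [A, C, G, N, J]
Visit A → queue [C, G, N, J]
Visit C; enqueue F, I → queue [G, N, J, F, I]
Visit G → queue [N, J, F, I]
Visit N → queue [J, F, I]
Visit J → queue [F, I]
Visit F → queue [I]
Visit I → queue []

E, L, M, K, B, D, H, O, A, C, G, N, J, F, I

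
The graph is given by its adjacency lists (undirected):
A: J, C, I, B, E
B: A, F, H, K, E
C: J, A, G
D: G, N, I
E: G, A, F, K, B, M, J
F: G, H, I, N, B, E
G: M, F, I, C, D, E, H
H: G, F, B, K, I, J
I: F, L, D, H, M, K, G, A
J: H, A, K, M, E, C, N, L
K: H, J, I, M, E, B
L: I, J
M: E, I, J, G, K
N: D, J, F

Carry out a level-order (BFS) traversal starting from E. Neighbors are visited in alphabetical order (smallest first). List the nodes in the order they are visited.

E, A, B, F, G, J, K, M, C, I, H, N, D, L

Visit E; enqueue A, B, F, G, J, K, M → queue [A, B, F, G, J, K, M]
Visit A; enqueue C, I → queue [B, F, G, J, K, M, C, I]
Visit B; enqueue H → queue [F, G, J, K, M, C, I, H]
Visit F; enqueue N → queue [G, J, K, M, C, I, H, N]
Visit G; enqueue D → queue [J, K, M, C, I, H, N, D]
Visit J; enqueue L → queue [K, M, C, I, H, N, D, L]
Visit K → queue [M, C, I, H, N, D, L]
Visit M → queue [C, I, H, N, D, L]
Visit C → queue [I, H, N, D, L]
Visit I → queue [H, N, D, L]
Visit H → queue [N, D, L]
Visit N → queue [D, L]
Visit D → queue [L]
Visit L → queue []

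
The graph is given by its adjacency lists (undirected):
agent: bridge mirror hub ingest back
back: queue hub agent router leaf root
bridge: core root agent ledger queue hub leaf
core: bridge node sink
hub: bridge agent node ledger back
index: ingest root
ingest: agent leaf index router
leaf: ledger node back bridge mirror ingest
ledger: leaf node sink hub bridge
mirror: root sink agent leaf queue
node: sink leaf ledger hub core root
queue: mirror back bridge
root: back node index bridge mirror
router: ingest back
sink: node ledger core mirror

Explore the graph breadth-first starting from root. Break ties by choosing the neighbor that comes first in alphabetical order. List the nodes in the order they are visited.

Visit root; enqueue back, bridge, index, mirror, node → queue [back, bridge, index, mirror, node]
Visit back; enqueue agent, hub, leaf, queue, router → queue [bridge, index, mirror, node, agent, hub, leaf, queue, router]
Visit bridge; enqueue core, ledger → queue [index, mirror, node, agent, hub, leaf, queue, router, core, ledger]
Visit index; enqueue ingest → queue [mirror, node, agent, hub, leaf, queue, router, core, ledger, ingest]
Visit mirror; enqueue sink → queue [node, agent, hub, leaf, queue, router, core, ledger, ingest, sink]
Visit node → queue [agent, hub, leaf, queue, router, core, ledger, ingest, sink]
Visit agent → queue [hub, leaf, queue, router, core, ledger, ingest, sink]
Visit hub → queue [leaf, queue, router, core, ledger, ingest, sink]
Visit leaf → queue [queue, router, core, ledger, ingest, sink]
Visit queue → queue [router, core, ledger, ingest, sink]
Visit router → queue [core, ledger, ingest, sink]
Visit core → queue [ledger, ingest, sink]
Visit ledger → queue [ingest, sink]
Visit ingest → queue [sink]
Visit sink → queue []

root, back, bridge, index, mirror, node, agent, hub, leaf, queue, router, core, ledger, ingest, sink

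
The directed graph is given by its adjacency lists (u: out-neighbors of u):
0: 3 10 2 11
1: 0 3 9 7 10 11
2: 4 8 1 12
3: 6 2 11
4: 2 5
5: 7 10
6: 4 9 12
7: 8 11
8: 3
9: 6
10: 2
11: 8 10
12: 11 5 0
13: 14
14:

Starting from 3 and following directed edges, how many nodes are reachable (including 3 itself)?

BFS from 3 visits: 3, 6, 2, 11, 4, 9, 12, 8, 1, 10, 5, 0, 7
Reachable nodes: 13 of 15 total.

13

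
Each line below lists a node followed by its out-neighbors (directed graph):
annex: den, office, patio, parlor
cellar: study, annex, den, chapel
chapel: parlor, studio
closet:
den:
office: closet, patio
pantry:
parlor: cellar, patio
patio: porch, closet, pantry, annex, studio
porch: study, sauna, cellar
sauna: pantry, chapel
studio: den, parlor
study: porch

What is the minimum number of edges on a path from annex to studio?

Level 0: annex
Level 1: den, office, parlor, patio
Level 2: cellar, closet, pantry, porch, studio
Level 3: chapel, sauna, study
studio first appears at level 2.

2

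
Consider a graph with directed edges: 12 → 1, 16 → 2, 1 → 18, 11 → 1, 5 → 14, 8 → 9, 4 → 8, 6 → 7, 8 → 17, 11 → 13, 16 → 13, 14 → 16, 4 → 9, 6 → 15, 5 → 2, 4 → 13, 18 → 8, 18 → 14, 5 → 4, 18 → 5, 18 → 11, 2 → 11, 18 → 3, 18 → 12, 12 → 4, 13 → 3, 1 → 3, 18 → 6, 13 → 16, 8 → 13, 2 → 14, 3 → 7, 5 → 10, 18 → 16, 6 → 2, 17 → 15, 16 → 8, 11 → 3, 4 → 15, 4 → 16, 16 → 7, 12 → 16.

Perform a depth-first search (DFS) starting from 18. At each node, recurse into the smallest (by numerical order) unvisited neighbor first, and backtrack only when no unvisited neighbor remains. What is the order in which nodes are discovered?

18 3 7 5 2 11 1 13 16 8 9 17 15 14 4 10 6 12

Visit 18
18 → 3
3 → 7
18 → 5
5 → 2
2 → 11
11 → 1
11 → 13
13 → 16
16 → 8
8 → 9
8 → 17
17 → 15
2 → 14
5 → 4
5 → 10
18 → 6
18 → 12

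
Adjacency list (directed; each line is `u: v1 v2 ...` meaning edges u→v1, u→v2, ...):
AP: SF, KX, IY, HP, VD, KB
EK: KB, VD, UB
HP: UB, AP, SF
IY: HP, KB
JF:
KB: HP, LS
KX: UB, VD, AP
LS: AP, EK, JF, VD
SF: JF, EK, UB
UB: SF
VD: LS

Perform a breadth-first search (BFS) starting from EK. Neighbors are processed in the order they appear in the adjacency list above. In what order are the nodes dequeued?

EK, KB, VD, UB, HP, LS, SF, AP, JF, KX, IY

Visit EK; enqueue KB, VD, UB → queue [KB, VD, UB]
Visit KB; enqueue HP, LS → queue [VD, UB, HP, LS]
Visit VD → queue [UB, HP, LS]
Visit UB; enqueue SF → queue [HP, LS, SF]
Visit HP; enqueue AP → queue [LS, SF, AP]
Visit LS; enqueue JF → queue [SF, AP, JF]
Visit SF → queue [AP, JF]
Visit AP; enqueue KX, IY → queue [JF, KX, IY]
Visit JF → queue [KX, IY]
Visit KX → queue [IY]
Visit IY → queue []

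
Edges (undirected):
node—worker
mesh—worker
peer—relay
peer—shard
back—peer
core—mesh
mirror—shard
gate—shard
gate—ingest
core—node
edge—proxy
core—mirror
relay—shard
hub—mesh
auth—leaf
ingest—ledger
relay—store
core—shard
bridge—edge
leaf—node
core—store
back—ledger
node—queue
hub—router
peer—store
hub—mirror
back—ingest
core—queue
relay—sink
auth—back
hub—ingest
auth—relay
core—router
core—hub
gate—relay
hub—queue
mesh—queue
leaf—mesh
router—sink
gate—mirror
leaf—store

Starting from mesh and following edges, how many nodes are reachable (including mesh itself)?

BFS from mesh visits: mesh, worker, queue, leaf, hub, core, node, store, auth, router, mirror, ingest, shard, relay, peer, back, sink, gate, ledger
Reachable nodes: 19 of 22 total.

19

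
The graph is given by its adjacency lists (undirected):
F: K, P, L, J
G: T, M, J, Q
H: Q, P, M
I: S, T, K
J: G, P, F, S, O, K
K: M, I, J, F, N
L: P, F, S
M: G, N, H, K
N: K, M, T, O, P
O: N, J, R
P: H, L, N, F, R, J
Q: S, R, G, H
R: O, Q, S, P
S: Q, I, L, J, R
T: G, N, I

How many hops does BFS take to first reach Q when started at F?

Level 0: F
Level 1: J, K, L, P
Level 2: G, H, I, M, N, O, R, S
Level 3: Q, T
Q first appears at level 3.

3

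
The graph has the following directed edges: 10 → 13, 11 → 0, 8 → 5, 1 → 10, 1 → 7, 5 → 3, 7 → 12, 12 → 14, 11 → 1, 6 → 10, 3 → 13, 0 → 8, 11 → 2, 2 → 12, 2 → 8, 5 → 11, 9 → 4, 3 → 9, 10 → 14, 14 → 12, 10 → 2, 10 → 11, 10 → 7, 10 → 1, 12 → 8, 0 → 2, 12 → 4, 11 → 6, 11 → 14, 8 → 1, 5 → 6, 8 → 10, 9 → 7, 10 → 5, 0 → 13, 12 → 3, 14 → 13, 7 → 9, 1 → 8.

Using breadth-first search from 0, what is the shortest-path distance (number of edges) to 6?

Level 0: 0
Level 1: 2, 8, 13
Level 2: 1, 5, 10, 12
Level 3: 3, 4, 6, 7, 11, 14
Level 4: 9
6 first appears at level 3.

3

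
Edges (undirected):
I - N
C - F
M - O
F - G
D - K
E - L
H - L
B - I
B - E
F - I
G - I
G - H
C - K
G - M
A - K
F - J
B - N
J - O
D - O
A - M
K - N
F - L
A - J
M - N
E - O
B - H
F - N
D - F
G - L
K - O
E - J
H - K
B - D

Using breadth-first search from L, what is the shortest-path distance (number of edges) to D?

2

Level 0: L
Level 1: E, F, G, H
Level 2: B, C, D, I, J, K, M, N, O
Level 3: A
D first appears at level 2.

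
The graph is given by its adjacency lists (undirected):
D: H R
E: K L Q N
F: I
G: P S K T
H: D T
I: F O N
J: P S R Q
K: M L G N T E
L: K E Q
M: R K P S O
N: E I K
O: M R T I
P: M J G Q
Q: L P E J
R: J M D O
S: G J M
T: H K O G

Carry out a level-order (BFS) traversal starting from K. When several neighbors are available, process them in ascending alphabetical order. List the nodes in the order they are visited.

K → E → G → L → M → N → T → Q → P → S → O → R → I → H → J → D → F

Visit K; enqueue E, G, L, M, N, T → queue [E, G, L, M, N, T]
Visit E; enqueue Q → queue [G, L, M, N, T, Q]
Visit G; enqueue P, S → queue [L, M, N, T, Q, P, S]
Visit L → queue [M, N, T, Q, P, S]
Visit M; enqueue O, R → queue [N, T, Q, P, S, O, R]
Visit N; enqueue I → queue [T, Q, P, S, O, R, I]
Visit T; enqueue H → queue [Q, P, S, O, R, I, H]
Visit Q; enqueue J → queue [P, S, O, R, I, H, J]
Visit P → queue [S, O, R, I, H, J]
Visit S → queue [O, R, I, H, J]
Visit O → queue [R, I, H, J]
Visit R; enqueue D → queue [I, H, J, D]
Visit I; enqueue F → queue [H, J, D, F]
Visit H → queue [J, D, F]
Visit J → queue [D, F]
Visit D → queue [F]
Visit F → queue []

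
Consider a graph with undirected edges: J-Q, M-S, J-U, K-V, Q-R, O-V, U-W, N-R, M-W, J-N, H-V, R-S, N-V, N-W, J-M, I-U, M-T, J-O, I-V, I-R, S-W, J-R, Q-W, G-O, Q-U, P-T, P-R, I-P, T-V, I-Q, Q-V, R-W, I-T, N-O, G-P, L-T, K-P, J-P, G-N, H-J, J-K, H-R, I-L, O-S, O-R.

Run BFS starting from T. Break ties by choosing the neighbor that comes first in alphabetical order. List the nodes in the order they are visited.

T, I, L, M, P, V, Q, R, U, J, S, W, G, K, H, N, O

Visit T; enqueue I, L, M, P, V → queue [I, L, M, P, V]
Visit I; enqueue Q, R, U → queue [L, M, P, V, Q, R, U]
Visit L → queue [M, P, V, Q, R, U]
Visit M; enqueue J, S, W → queue [P, V, Q, R, U, J, S, W]
Visit P; enqueue G, K → queue [V, Q, R, U, J, S, W, G, K]
Visit V; enqueue H, N, O → queue [Q, R, U, J, S, W, G, K, H, N, O]
Visit Q → queue [R, U, J, S, W, G, K, H, N, O]
Visit R → queue [U, J, S, W, G, K, H, N, O]
Visit U → queue [J, S, W, G, K, H, N, O]
Visit J → queue [S, W, G, K, H, N, O]
Visit S → queue [W, G, K, H, N, O]
Visit W → queue [G, K, H, N, O]
Visit G → queue [K, H, N, O]
Visit K → queue [H, N, O]
Visit H → queue [N, O]
Visit N → queue [O]
Visit O → queue []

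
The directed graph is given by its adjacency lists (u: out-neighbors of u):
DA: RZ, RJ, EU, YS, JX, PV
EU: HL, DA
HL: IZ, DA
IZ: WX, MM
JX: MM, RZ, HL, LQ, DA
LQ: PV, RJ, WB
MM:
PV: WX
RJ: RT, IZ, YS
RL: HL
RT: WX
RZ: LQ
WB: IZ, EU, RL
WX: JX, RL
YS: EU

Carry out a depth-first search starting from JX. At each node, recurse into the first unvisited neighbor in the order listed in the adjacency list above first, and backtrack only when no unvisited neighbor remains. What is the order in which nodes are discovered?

JX, MM, RZ, LQ, PV, WX, RL, HL, IZ, DA, RJ, RT, YS, EU, WB

Visit JX
JX → MM
JX → RZ
RZ → LQ
LQ → PV
PV → WX
WX → RL
RL → HL
HL → IZ
HL → DA
DA → RJ
RJ → RT
RJ → YS
YS → EU
LQ → WB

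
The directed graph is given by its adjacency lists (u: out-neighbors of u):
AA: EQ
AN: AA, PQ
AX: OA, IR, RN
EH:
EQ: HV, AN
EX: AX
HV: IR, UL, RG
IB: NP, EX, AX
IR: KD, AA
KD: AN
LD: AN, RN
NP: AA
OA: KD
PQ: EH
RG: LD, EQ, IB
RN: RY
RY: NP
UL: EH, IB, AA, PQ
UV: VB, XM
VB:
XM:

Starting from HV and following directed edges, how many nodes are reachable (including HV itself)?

18

BFS from HV visits: HV, IR, UL, RG, KD, AA, EH, IB, PQ, LD, EQ, AN, NP, EX, AX, RN, OA, RY
Reachable nodes: 18 of 21 total.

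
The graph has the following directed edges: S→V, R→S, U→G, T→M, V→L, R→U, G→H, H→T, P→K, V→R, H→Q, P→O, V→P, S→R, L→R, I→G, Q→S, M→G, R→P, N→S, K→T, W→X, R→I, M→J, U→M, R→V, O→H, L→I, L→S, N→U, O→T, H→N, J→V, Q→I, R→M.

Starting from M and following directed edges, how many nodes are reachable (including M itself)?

BFS from M visits: M, G, J, H, V, N, Q, T, L, P, R, S, U, I, K, O
Reachable nodes: 16 of 18 total.

16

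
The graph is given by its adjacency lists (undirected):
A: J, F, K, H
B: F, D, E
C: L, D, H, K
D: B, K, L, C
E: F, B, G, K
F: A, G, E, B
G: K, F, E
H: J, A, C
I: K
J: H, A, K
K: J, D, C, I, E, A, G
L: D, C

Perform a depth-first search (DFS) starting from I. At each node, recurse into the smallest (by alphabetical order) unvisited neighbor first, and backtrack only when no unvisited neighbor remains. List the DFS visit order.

I -> K -> A -> F -> B -> D -> C -> H -> J -> L -> E -> G

Visit I
I → K
K → A
A → F
F → B
B → D
D → C
C → H
H → J
C → L
B → E
E → G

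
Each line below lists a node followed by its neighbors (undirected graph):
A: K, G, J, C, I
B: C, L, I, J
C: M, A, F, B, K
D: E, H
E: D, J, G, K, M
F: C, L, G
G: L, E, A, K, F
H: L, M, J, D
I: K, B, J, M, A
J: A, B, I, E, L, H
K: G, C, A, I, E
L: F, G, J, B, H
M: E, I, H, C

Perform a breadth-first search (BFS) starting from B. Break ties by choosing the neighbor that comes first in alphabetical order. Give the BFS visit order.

Visit B; enqueue C, I, J, L → queue [C, I, J, L]
Visit C; enqueue A, F, K, M → queue [I, J, L, A, F, K, M]
Visit I → queue [J, L, A, F, K, M]
Visit J; enqueue E, H → queue [L, A, F, K, M, E, H]
Visit L; enqueue G → queue [A, F, K, M, E, H, G]
Visit A → queue [F, K, M, E, H, G]
Visit F → queue [K, M, E, H, G]
Visit K → queue [M, E, H, G]
Visit M → queue [E, H, G]
Visit E; enqueue D → queue [H, G, D]
Visit H → queue [G, D]
Visit G → queue [D]
Visit D → queue []

B → C → I → J → L → A → F → K → M → E → H → G → D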